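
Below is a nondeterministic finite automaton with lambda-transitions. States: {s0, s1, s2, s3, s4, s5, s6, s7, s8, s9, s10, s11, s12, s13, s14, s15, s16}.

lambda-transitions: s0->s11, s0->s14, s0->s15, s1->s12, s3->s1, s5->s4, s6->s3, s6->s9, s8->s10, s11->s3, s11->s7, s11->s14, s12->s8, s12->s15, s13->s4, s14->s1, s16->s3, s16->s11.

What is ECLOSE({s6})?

{s1, s3, s6, s8, s9, s10, s12, s15}

Start with {s6}.
From s6 via lambda: add s3, s9.
From s3 via lambda: add s1.
From s1 via lambda: add s12.
From s12 via lambda: add s8, s15.
From s8 via lambda: add s10.
No new states can be added; the closed set is {s1, s3, s6, s8, s9, s10, s12, s15}.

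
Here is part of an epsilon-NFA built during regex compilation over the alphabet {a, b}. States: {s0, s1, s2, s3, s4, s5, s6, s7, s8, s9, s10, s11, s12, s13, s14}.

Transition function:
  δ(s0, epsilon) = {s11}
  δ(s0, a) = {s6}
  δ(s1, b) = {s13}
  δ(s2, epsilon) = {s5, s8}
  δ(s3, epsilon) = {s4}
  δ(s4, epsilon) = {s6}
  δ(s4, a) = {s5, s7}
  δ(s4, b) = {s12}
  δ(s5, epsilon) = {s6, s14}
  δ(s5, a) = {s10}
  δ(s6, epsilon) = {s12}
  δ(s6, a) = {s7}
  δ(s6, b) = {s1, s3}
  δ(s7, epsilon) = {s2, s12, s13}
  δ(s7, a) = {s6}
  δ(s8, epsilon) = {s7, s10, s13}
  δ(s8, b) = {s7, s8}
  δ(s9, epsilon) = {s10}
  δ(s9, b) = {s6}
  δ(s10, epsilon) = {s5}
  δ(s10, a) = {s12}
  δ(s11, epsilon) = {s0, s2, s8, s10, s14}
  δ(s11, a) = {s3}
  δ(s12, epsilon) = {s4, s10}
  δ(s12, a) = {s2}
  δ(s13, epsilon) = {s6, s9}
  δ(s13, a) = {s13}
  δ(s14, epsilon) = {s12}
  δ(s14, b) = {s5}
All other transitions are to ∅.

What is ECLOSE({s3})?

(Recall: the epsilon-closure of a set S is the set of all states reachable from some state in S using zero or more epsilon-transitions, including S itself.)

{s3, s4, s5, s6, s10, s12, s14}

Start with {s3}.
From s3 via epsilon: add s4.
From s4 via epsilon: add s6.
From s6 via epsilon: add s12.
From s12 via epsilon: add s10.
From s10 via epsilon: add s5.
From s5 via epsilon: add s14.
No new states can be added; the closed set is {s3, s4, s5, s6, s10, s12, s14}.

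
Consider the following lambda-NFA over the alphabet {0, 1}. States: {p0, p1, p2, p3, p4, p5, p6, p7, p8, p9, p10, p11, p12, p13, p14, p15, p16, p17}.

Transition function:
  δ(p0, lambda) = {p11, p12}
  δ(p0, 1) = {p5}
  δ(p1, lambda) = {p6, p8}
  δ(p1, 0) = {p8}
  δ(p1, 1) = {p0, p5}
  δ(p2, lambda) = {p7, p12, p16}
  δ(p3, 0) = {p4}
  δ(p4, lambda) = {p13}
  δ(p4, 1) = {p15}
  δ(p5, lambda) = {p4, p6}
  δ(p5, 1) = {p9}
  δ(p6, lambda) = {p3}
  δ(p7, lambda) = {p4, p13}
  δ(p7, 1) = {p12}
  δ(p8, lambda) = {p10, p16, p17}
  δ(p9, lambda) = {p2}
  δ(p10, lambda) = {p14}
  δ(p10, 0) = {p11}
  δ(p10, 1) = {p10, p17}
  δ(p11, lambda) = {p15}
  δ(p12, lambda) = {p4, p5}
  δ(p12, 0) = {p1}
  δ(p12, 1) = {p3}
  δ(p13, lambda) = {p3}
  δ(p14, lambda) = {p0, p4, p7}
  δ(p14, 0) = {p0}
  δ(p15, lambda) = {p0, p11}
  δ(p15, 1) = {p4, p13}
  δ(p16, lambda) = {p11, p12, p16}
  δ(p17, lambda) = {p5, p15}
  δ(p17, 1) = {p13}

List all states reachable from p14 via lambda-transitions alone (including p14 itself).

Start with {p14}.
From p14 via lambda: add p0, p4, p7.
From p0 via lambda: add p11, p12.
From p4 via lambda: add p13.
From p11 via lambda: add p15.
From p12 via lambda: add p5.
From p13 via lambda: add p3.
From p5 via lambda: add p6.
No new states can be added; the closed set is {p0, p3, p4, p5, p6, p7, p11, p12, p13, p14, p15}.

{p0, p3, p4, p5, p6, p7, p11, p12, p13, p14, p15}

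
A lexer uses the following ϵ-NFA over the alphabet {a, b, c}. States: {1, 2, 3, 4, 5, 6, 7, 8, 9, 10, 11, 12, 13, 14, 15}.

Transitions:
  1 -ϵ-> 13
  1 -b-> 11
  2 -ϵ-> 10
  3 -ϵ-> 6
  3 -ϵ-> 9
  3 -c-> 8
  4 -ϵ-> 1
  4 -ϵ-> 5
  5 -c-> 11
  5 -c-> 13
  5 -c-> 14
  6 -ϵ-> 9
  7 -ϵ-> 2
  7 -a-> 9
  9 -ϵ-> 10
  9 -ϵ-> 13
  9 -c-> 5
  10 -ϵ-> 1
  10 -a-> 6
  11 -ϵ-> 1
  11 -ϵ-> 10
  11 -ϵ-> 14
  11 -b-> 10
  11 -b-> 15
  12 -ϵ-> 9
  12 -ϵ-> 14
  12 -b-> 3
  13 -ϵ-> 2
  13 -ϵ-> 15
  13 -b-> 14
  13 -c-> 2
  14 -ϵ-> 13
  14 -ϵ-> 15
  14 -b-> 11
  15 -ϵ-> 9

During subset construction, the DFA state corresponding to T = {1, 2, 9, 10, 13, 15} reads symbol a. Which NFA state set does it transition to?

10 on a → {6}.
No a-transition from 1, 2, 9, 13, 15.
Union after reading a: {6}.
Now take the ϵ-closure:
From 6 via ϵ: add 9.
From 9 via ϵ: add 10, 13.
From 10 via ϵ: add 1.
From 13 via ϵ: add 2, 15.
No new states can be added; the closed set is {1, 2, 6, 9, 10, 13, 15}.

{1, 2, 6, 9, 10, 13, 15}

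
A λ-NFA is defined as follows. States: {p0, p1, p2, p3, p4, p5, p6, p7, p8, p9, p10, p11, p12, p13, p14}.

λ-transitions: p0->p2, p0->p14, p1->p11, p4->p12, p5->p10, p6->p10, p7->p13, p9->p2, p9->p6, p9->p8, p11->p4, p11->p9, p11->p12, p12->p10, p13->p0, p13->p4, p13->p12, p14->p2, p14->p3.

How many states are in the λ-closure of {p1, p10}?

9

Start with {p1, p10}.
From p1 via λ: add p11.
From p11 via λ: add p4, p9, p12.
From p9 via λ: add p2, p6, p8.
λ-closure = {p1, p2, p4, p6, p8, p9, p10, p11, p12}, which has 9 states.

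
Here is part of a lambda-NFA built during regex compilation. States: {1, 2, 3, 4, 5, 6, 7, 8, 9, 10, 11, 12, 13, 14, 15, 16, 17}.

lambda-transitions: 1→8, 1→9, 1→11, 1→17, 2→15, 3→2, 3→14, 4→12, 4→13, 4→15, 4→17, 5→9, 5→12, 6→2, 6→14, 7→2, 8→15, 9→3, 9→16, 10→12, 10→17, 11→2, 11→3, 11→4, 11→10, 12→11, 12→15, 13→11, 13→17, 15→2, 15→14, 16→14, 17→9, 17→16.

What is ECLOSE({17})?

{2, 3, 9, 14, 15, 16, 17}

Start with {17}.
From 17 via lambda: add 9, 16.
From 9 via lambda: add 3.
From 16 via lambda: add 14.
From 3 via lambda: add 2.
From 2 via lambda: add 15.
No new states can be added; the closed set is {2, 3, 9, 14, 15, 16, 17}.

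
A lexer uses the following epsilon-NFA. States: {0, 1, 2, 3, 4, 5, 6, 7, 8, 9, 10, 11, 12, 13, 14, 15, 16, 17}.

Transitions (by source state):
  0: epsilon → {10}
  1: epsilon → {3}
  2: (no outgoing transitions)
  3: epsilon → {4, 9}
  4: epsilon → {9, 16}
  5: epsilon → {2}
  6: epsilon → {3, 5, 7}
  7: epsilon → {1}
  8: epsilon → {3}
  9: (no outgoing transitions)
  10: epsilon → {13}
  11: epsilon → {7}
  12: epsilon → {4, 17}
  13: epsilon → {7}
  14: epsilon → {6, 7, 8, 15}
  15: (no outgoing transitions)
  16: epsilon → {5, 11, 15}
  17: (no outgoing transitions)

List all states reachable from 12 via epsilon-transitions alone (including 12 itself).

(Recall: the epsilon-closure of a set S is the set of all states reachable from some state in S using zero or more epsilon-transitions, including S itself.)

{1, 2, 3, 4, 5, 7, 9, 11, 12, 15, 16, 17}

Start with {12}.
From 12 via epsilon: add 4, 17.
From 4 via epsilon: add 9, 16.
From 16 via epsilon: add 5, 11, 15.
From 5 via epsilon: add 2.
From 11 via epsilon: add 7.
From 7 via epsilon: add 1.
From 1 via epsilon: add 3.
No new states can be added; the closed set is {1, 2, 3, 4, 5, 7, 9, 11, 12, 15, 16, 17}.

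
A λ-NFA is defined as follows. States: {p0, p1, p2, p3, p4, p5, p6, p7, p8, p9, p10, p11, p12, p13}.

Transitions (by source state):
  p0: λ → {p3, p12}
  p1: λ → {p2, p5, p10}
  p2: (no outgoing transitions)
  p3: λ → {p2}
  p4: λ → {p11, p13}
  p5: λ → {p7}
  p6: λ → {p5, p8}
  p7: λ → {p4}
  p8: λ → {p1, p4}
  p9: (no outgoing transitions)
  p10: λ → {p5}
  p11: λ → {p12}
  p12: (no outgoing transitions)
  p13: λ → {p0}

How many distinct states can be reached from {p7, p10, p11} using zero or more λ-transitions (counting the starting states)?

Start with {p7, p10, p11}.
From p7 via λ: add p4.
From p10 via λ: add p5.
From p11 via λ: add p12.
From p4 via λ: add p13.
From p13 via λ: add p0.
From p0 via λ: add p3.
From p3 via λ: add p2.
λ-closure = {p0, p2, p3, p4, p5, p7, p10, p11, p12, p13}, which has 10 states.

10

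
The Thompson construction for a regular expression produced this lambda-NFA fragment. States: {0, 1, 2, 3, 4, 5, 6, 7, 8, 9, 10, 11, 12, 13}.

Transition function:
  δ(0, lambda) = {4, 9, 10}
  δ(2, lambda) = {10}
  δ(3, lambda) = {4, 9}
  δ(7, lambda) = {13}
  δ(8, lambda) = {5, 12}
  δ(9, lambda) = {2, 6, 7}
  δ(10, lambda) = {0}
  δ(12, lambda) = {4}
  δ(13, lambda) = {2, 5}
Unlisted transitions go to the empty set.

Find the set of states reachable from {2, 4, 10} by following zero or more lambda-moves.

Start with {2, 4, 10}.
From 10 via lambda: add 0.
From 0 via lambda: add 9.
From 9 via lambda: add 6, 7.
From 7 via lambda: add 13.
From 13 via lambda: add 5.
No new states can be added; the closed set is {0, 2, 4, 5, 6, 7, 9, 10, 13}.

{0, 2, 4, 5, 6, 7, 9, 10, 13}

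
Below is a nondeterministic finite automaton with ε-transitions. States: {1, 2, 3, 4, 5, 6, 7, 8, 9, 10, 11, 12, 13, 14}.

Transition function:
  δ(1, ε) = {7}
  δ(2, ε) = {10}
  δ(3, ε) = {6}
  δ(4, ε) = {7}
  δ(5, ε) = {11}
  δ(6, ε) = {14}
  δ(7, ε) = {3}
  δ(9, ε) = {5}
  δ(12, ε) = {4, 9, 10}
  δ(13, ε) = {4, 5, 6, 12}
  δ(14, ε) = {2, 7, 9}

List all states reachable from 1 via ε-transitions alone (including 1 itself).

{1, 2, 3, 5, 6, 7, 9, 10, 11, 14}

Start with {1}.
From 1 via ε: add 7.
From 7 via ε: add 3.
From 3 via ε: add 6.
From 6 via ε: add 14.
From 14 via ε: add 2, 9.
From 2 via ε: add 10.
From 9 via ε: add 5.
From 5 via ε: add 11.
No new states can be added; the closed set is {1, 2, 3, 5, 6, 7, 9, 10, 11, 14}.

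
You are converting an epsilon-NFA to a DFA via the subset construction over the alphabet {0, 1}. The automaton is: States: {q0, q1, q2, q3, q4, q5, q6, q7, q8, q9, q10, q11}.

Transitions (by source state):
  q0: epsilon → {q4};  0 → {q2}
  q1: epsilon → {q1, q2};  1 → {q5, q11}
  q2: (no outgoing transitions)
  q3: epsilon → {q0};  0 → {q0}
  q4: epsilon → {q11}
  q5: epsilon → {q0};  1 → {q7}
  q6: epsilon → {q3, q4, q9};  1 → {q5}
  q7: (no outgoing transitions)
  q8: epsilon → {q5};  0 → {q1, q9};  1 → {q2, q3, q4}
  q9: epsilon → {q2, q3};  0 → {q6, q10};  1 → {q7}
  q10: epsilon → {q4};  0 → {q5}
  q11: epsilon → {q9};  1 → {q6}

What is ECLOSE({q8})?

{q0, q2, q3, q4, q5, q8, q9, q11}

Start with {q8}.
From q8 via epsilon: add q5.
From q5 via epsilon: add q0.
From q0 via epsilon: add q4.
From q4 via epsilon: add q11.
From q11 via epsilon: add q9.
From q9 via epsilon: add q2, q3.
No new states can be added; the closed set is {q0, q2, q3, q4, q5, q8, q9, q11}.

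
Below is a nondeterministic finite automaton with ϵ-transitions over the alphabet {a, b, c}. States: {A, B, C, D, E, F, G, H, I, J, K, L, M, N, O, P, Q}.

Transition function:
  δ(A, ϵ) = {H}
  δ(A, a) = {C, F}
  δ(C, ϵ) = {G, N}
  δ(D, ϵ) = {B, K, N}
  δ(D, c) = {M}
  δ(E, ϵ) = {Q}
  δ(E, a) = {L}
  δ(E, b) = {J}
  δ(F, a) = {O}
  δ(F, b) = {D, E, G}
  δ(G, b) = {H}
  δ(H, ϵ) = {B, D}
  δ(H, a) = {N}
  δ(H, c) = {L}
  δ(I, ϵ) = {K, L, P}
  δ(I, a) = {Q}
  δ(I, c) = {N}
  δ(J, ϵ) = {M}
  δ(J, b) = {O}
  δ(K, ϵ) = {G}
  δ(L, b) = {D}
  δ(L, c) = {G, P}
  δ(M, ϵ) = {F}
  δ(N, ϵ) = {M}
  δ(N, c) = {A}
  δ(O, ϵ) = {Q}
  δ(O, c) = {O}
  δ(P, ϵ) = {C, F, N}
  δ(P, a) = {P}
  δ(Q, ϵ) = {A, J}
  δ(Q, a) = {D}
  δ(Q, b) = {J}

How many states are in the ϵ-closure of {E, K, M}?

Start with {E, K, M}.
From E via ϵ: add Q.
From K via ϵ: add G.
From M via ϵ: add F.
From Q via ϵ: add A, J.
From A via ϵ: add H.
From H via ϵ: add B, D.
From D via ϵ: add N.
ϵ-closure = {A, B, D, E, F, G, H, J, K, M, N, Q}, which has 12 states.

12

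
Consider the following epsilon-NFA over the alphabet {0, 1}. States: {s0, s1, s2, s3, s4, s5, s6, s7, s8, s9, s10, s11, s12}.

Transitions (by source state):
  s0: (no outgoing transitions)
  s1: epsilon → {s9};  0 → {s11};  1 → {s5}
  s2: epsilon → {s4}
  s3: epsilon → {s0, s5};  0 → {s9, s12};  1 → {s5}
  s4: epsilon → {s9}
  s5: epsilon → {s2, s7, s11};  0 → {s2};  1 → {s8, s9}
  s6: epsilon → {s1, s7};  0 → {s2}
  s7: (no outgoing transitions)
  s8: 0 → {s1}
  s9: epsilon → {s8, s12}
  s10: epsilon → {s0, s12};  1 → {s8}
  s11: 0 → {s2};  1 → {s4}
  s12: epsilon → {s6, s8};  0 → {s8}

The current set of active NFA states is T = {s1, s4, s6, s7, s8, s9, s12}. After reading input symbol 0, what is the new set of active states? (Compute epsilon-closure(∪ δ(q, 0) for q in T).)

{s1, s2, s4, s6, s7, s8, s9, s11, s12}

s1 on 0 → {s11}.
s6 on 0 → {s2}.
s8 on 0 → {s1}.
s12 on 0 → {s8}.
No 0-transition from s4, s7, s9.
Union after reading 0: {s1, s2, s8, s11}.
Now take the epsilon-closure:
From s1 via epsilon: add s9.
From s2 via epsilon: add s4.
From s9 via epsilon: add s12.
From s12 via epsilon: add s6.
From s6 via epsilon: add s7.
No new states can be added; the closed set is {s1, s2, s4, s6, s7, s8, s9, s11, s12}.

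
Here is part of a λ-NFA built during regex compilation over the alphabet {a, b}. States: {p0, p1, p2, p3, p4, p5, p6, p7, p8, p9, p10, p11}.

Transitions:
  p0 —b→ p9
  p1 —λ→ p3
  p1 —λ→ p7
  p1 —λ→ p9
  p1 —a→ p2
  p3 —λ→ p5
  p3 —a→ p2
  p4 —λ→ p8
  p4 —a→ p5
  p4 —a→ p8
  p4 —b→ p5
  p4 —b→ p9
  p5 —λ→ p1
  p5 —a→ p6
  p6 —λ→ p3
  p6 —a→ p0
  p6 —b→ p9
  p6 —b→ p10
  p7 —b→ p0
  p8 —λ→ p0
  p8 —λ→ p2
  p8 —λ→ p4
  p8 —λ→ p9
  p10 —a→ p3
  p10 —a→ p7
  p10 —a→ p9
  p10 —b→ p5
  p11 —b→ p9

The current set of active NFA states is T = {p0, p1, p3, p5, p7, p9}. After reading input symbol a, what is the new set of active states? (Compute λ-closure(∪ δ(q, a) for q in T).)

{p1, p2, p3, p5, p6, p7, p9}

p1 on a → {p2}.
p3 on a → {p2}.
p5 on a → {p6}.
No a-transition from p0, p7, p9.
Union after reading a: {p2, p6}.
Now take the λ-closure:
From p6 via λ: add p3.
From p3 via λ: add p5.
From p5 via λ: add p1.
From p1 via λ: add p7, p9.
No new states can be added; the closed set is {p1, p2, p3, p5, p6, p7, p9}.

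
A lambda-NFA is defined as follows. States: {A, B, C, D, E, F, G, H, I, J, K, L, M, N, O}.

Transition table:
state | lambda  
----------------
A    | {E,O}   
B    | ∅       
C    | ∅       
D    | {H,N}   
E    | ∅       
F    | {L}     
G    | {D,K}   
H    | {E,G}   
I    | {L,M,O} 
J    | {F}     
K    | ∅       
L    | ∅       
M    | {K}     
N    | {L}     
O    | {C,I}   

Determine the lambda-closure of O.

Start with {O}.
From O via lambda: add C, I.
From I via lambda: add L, M.
From M via lambda: add K.
No new states can be added; the closed set is {C, I, K, L, M, O}.

{C, I, K, L, M, O}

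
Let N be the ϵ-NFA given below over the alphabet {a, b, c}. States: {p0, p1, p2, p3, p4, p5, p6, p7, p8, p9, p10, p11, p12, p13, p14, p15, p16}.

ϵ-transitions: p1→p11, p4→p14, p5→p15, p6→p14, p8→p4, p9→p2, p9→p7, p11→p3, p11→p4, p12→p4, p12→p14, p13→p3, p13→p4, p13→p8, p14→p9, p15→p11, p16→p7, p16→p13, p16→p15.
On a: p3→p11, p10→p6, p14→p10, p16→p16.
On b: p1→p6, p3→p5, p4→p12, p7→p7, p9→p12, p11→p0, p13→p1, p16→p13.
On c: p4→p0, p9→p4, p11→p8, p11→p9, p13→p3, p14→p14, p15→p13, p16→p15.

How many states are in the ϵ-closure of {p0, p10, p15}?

Start with {p0, p10, p15}.
From p15 via ϵ: add p11.
From p11 via ϵ: add p3, p4.
From p4 via ϵ: add p14.
From p14 via ϵ: add p9.
From p9 via ϵ: add p2, p7.
ϵ-closure = {p0, p2, p3, p4, p7, p9, p10, p11, p14, p15}, which has 10 states.

10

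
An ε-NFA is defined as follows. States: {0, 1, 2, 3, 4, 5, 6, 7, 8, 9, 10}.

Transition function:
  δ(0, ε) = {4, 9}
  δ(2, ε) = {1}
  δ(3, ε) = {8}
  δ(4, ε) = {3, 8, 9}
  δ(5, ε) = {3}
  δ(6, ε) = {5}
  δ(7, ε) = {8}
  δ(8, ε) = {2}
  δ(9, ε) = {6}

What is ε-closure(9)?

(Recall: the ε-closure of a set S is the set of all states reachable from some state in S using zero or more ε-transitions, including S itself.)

Start with {9}.
From 9 via ε: add 6.
From 6 via ε: add 5.
From 5 via ε: add 3.
From 3 via ε: add 8.
From 8 via ε: add 2.
From 2 via ε: add 1.
No new states can be added; the closed set is {1, 2, 3, 5, 6, 8, 9}.

{1, 2, 3, 5, 6, 8, 9}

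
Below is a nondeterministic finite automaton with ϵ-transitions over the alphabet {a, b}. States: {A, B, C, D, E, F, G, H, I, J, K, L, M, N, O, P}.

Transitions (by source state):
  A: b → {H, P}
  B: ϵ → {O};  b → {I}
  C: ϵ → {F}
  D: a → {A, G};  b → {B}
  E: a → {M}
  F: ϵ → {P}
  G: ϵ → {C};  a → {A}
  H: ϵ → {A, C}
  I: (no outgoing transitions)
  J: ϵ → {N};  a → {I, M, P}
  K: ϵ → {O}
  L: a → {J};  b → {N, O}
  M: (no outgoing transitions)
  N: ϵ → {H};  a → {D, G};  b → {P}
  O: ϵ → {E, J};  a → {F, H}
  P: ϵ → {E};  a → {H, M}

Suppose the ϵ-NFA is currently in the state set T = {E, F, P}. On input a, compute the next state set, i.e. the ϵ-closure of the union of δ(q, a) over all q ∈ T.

{A, C, E, F, H, M, P}

E on a → {M}.
P on a → {H, M}.
No a-transition from F.
Union after reading a: {H, M}.
Now take the ϵ-closure:
From H via ϵ: add A, C.
From C via ϵ: add F.
From F via ϵ: add P.
From P via ϵ: add E.
No new states can be added; the closed set is {A, C, E, F, H, M, P}.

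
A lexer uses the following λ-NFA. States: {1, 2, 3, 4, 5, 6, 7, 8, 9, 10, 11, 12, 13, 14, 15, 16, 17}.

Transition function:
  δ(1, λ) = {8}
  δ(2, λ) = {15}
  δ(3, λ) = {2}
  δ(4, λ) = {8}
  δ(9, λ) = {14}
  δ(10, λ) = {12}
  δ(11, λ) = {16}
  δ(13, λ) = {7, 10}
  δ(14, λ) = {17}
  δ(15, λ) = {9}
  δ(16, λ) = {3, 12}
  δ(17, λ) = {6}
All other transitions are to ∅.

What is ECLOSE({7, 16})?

Start with {7, 16}.
From 16 via λ: add 3, 12.
From 3 via λ: add 2.
From 2 via λ: add 15.
From 15 via λ: add 9.
From 9 via λ: add 14.
From 14 via λ: add 17.
From 17 via λ: add 6.
No new states can be added; the closed set is {2, 3, 6, 7, 9, 12, 14, 15, 16, 17}.

{2, 3, 6, 7, 9, 12, 14, 15, 16, 17}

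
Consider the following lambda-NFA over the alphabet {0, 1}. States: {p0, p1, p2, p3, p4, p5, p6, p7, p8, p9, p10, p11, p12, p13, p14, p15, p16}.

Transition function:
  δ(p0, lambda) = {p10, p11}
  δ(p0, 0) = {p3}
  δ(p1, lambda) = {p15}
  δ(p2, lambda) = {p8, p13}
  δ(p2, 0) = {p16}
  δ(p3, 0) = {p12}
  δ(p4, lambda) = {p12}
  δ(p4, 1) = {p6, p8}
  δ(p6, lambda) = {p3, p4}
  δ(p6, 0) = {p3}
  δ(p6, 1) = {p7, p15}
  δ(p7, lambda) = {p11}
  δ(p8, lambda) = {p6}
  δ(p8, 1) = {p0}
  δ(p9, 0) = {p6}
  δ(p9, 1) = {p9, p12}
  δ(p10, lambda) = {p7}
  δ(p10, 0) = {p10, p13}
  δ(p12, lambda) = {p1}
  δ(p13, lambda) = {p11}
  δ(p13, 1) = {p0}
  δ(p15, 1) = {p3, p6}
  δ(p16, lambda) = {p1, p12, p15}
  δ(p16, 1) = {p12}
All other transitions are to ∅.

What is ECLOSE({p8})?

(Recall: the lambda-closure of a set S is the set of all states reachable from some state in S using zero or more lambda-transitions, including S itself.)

Start with {p8}.
From p8 via lambda: add p6.
From p6 via lambda: add p3, p4.
From p4 via lambda: add p12.
From p12 via lambda: add p1.
From p1 via lambda: add p15.
No new states can be added; the closed set is {p1, p3, p4, p6, p8, p12, p15}.

{p1, p3, p4, p6, p8, p12, p15}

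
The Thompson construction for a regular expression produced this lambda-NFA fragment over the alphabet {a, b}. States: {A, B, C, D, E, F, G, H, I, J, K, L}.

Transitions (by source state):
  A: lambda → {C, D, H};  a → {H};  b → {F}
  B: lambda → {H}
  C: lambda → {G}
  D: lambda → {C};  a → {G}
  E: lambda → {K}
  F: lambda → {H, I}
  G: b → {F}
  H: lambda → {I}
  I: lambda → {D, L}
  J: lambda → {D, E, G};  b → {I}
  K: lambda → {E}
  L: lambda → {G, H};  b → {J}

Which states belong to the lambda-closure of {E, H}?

Start with {E, H}.
From E via lambda: add K.
From H via lambda: add I.
From I via lambda: add D, L.
From D via lambda: add C.
From L via lambda: add G.
No new states can be added; the closed set is {C, D, E, G, H, I, K, L}.

{C, D, E, G, H, I, K, L}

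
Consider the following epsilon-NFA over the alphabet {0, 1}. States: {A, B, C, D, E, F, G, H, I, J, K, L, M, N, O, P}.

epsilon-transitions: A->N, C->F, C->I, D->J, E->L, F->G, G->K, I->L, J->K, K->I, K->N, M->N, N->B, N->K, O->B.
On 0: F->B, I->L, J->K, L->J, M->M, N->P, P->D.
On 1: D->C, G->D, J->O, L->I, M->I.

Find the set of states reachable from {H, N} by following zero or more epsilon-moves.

Start with {H, N}.
From N via epsilon: add B, K.
From K via epsilon: add I.
From I via epsilon: add L.
No new states can be added; the closed set is {B, H, I, K, L, N}.

{B, H, I, K, L, N}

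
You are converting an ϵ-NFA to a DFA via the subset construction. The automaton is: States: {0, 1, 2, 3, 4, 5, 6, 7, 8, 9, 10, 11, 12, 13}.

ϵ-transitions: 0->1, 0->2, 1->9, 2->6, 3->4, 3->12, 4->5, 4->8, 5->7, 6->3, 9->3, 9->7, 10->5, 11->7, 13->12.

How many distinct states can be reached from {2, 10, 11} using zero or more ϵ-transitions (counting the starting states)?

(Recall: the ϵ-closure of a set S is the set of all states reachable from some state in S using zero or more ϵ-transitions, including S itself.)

10

Start with {2, 10, 11}.
From 2 via ϵ: add 6.
From 10 via ϵ: add 5.
From 11 via ϵ: add 7.
From 6 via ϵ: add 3.
From 3 via ϵ: add 4, 12.
From 4 via ϵ: add 8.
ϵ-closure = {2, 3, 4, 5, 6, 7, 8, 10, 11, 12}, which has 10 states.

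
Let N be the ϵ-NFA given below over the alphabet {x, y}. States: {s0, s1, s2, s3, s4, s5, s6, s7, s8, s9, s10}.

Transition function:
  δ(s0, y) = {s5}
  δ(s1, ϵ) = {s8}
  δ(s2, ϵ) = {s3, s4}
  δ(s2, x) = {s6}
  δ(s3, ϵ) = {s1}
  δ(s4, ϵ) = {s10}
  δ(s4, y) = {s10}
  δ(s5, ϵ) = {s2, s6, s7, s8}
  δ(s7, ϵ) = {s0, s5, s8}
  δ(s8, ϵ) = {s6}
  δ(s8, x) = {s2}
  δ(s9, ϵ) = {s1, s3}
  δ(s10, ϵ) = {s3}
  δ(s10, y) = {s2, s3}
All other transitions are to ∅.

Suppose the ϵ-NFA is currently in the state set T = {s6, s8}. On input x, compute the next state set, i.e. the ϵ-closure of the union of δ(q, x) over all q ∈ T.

s8 on x → {s2}.
No x-transition from s6.
Union after reading x: {s2}.
Now take the ϵ-closure:
From s2 via ϵ: add s3, s4.
From s3 via ϵ: add s1.
From s4 via ϵ: add s10.
From s1 via ϵ: add s8.
From s8 via ϵ: add s6.
No new states can be added; the closed set is {s1, s2, s3, s4, s6, s8, s10}.

{s1, s2, s3, s4, s6, s8, s10}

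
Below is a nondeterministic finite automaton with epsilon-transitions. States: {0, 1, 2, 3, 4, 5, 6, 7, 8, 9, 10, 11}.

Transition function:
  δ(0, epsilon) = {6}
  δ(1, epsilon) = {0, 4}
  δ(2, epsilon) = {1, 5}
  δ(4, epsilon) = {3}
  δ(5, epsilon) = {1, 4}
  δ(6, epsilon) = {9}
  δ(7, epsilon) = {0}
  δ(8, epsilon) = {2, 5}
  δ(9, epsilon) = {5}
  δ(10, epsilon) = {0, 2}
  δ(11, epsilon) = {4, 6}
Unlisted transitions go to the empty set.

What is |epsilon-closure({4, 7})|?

Start with {4, 7}.
From 4 via epsilon: add 3.
From 7 via epsilon: add 0.
From 0 via epsilon: add 6.
From 6 via epsilon: add 9.
From 9 via epsilon: add 5.
From 5 via epsilon: add 1.
epsilon-closure = {0, 1, 3, 4, 5, 6, 7, 9}, which has 8 states.

8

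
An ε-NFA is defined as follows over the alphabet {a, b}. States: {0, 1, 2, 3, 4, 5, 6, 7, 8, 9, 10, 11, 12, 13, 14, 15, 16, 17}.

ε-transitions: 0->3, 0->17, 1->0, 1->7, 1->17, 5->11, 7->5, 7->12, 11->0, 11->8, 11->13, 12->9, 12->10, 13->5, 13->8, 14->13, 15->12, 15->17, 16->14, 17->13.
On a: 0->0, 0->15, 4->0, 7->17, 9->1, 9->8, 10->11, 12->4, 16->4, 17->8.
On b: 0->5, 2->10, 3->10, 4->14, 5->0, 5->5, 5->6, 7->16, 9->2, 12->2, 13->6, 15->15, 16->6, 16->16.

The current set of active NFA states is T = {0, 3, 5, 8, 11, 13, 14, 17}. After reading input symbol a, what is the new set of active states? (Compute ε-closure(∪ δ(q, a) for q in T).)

{0, 3, 5, 8, 9, 10, 11, 12, 13, 15, 17}

0 on a → {0, 15}.
17 on a → {8}.
No a-transition from 3, 5, 8, 11, 13, 14.
Union after reading a: {0, 8, 15}.
Now take the ε-closure:
From 0 via ε: add 3, 17.
From 15 via ε: add 12.
From 12 via ε: add 9, 10.
From 17 via ε: add 13.
From 13 via ε: add 5.
From 5 via ε: add 11.
No new states can be added; the closed set is {0, 3, 5, 8, 9, 10, 11, 12, 13, 15, 17}.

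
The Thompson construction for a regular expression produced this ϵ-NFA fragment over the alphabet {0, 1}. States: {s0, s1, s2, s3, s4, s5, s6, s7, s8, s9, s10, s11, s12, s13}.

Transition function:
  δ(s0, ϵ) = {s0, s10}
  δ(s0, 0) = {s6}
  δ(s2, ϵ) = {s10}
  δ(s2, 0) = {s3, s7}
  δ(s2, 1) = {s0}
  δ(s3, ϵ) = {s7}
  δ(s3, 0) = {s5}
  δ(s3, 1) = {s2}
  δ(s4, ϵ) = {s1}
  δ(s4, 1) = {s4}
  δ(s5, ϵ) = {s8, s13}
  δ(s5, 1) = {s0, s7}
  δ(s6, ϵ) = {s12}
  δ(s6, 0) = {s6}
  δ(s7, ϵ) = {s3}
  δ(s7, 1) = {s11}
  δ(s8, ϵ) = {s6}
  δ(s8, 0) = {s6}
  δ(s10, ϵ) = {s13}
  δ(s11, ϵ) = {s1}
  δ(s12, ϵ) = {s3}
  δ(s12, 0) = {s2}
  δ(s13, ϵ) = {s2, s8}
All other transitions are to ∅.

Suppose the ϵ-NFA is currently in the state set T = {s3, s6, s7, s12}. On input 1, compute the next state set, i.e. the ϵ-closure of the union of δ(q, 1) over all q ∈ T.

s3 on 1 → {s2}.
s7 on 1 → {s11}.
No 1-transition from s6, s12.
Union after reading 1: {s2, s11}.
Now take the ϵ-closure:
From s2 via ϵ: add s10.
From s11 via ϵ: add s1.
From s10 via ϵ: add s13.
From s13 via ϵ: add s8.
From s8 via ϵ: add s6.
From s6 via ϵ: add s12.
From s12 via ϵ: add s3.
From s3 via ϵ: add s7.
No new states can be added; the closed set is {s1, s2, s3, s6, s7, s8, s10, s11, s12, s13}.

{s1, s2, s3, s6, s7, s8, s10, s11, s12, s13}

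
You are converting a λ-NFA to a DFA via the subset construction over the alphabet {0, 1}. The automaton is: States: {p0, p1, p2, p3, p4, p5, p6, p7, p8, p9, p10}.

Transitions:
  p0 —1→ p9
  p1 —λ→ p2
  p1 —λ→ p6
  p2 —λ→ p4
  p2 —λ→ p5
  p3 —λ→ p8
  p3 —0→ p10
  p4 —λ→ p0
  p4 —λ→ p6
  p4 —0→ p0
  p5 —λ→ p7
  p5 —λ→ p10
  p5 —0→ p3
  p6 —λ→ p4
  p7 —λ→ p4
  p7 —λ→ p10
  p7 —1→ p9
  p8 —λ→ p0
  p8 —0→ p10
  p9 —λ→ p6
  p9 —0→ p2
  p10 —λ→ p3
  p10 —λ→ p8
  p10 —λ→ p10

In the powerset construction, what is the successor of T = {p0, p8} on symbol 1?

p0 on 1 → {p9}.
No 1-transition from p8.
Union after reading 1: {p9}.
Now take the λ-closure:
From p9 via λ: add p6.
From p6 via λ: add p4.
From p4 via λ: add p0.
No new states can be added; the closed set is {p0, p4, p6, p9}.

{p0, p4, p6, p9}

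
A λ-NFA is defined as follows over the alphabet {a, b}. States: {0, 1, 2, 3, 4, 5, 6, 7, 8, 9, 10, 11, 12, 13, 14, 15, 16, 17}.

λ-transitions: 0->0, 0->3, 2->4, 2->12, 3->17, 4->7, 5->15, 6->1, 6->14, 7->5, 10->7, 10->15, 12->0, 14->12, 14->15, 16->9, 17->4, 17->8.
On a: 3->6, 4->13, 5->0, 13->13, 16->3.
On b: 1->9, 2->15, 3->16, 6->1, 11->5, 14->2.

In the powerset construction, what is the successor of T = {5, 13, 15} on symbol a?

{0, 3, 4, 5, 7, 8, 13, 15, 17}

5 on a → {0}.
13 on a → {13}.
No a-transition from 15.
Union after reading a: {0, 13}.
Now take the λ-closure:
From 0 via λ: add 3.
From 3 via λ: add 17.
From 17 via λ: add 4, 8.
From 4 via λ: add 7.
From 7 via λ: add 5.
From 5 via λ: add 15.
No new states can be added; the closed set is {0, 3, 4, 5, 7, 8, 13, 15, 17}.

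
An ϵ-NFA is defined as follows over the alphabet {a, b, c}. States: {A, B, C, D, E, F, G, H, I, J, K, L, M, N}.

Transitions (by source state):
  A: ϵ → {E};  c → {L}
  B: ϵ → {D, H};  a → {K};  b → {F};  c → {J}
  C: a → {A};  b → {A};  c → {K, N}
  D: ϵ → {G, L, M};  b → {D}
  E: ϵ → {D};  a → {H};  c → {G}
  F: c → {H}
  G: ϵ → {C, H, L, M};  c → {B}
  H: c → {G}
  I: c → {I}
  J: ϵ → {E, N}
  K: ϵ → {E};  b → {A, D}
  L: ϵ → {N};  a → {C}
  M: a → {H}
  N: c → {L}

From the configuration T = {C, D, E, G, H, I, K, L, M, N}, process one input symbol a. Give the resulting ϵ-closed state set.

C on a → {A}.
E on a → {H}.
L on a → {C}.
M on a → {H}.
No a-transition from D, G, H, I, K, N.
Union after reading a: {A, C, H}.
Now take the ϵ-closure:
From A via ϵ: add E.
From E via ϵ: add D.
From D via ϵ: add G, L, M.
From L via ϵ: add N.
No new states can be added; the closed set is {A, C, D, E, G, H, L, M, N}.

{A, C, D, E, G, H, L, M, N}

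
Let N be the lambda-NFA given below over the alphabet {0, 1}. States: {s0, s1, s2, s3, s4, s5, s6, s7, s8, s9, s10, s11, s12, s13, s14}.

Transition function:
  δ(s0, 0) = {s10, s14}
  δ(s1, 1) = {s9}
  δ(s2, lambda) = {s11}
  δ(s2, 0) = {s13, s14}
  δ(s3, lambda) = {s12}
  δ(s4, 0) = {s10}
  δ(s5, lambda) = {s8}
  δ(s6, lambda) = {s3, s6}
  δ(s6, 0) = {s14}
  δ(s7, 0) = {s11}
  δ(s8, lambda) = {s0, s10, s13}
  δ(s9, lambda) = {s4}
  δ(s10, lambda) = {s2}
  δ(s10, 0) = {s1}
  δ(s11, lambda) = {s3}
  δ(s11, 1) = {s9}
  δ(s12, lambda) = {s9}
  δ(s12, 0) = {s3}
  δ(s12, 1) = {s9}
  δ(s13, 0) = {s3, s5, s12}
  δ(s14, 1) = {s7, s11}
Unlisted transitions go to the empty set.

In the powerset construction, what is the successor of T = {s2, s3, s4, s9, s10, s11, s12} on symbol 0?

s2 on 0 → {s13, s14}.
s4 on 0 → {s10}.
s10 on 0 → {s1}.
s12 on 0 → {s3}.
No 0-transition from s3, s9, s11.
Union after reading 0: {s1, s3, s10, s13, s14}.
Now take the lambda-closure:
From s3 via lambda: add s12.
From s10 via lambda: add s2.
From s2 via lambda: add s11.
From s12 via lambda: add s9.
From s9 via lambda: add s4.
No new states can be added; the closed set is {s1, s2, s3, s4, s9, s10, s11, s12, s13, s14}.

{s1, s2, s3, s4, s9, s10, s11, s12, s13, s14}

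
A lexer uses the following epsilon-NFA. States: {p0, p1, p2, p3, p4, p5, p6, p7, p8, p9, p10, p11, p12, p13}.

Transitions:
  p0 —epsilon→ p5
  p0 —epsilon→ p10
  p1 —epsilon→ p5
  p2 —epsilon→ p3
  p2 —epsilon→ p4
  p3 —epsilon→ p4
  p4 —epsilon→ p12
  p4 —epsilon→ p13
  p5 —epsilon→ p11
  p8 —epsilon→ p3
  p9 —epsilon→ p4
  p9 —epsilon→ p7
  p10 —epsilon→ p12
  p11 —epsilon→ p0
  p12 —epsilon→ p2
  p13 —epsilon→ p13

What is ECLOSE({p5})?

Start with {p5}.
From p5 via epsilon: add p11.
From p11 via epsilon: add p0.
From p0 via epsilon: add p10.
From p10 via epsilon: add p12.
From p12 via epsilon: add p2.
From p2 via epsilon: add p3, p4.
From p4 via epsilon: add p13.
No new states can be added; the closed set is {p0, p2, p3, p4, p5, p10, p11, p12, p13}.

{p0, p2, p3, p4, p5, p10, p11, p12, p13}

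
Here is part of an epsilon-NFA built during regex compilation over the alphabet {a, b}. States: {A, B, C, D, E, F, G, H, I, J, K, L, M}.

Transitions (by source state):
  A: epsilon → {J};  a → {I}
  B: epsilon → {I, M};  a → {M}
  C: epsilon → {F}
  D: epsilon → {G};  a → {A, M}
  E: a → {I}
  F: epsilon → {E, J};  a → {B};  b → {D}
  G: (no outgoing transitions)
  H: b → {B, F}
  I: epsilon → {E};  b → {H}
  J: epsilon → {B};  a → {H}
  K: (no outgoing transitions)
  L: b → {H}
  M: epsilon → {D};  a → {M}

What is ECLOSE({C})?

Start with {C}.
From C via epsilon: add F.
From F via epsilon: add E, J.
From J via epsilon: add B.
From B via epsilon: add I, M.
From M via epsilon: add D.
From D via epsilon: add G.
No new states can be added; the closed set is {B, C, D, E, F, G, I, J, M}.

{B, C, D, E, F, G, I, J, M}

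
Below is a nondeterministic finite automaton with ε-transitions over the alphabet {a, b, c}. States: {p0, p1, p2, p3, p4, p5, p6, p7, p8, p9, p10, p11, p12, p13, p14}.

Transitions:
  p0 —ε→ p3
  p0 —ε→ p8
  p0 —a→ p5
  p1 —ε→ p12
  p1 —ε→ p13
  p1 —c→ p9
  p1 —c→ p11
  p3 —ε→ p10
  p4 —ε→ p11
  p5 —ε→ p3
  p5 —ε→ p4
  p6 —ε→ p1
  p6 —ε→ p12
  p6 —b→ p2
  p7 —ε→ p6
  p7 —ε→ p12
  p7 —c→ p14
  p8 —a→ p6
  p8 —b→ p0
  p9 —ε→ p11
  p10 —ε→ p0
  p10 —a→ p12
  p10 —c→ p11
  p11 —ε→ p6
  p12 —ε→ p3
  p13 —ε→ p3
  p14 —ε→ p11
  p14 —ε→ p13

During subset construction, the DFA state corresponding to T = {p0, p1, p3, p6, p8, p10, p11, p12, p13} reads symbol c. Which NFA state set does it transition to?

p1 on c → {p9, p11}.
p10 on c → {p11}.
No c-transition from p0, p3, p6, p8, p11, p12, p13.
Union after reading c: {p9, p11}.
Now take the ε-closure:
From p11 via ε: add p6.
From p6 via ε: add p1, p12.
From p1 via ε: add p13.
From p12 via ε: add p3.
From p3 via ε: add p10.
From p10 via ε: add p0.
From p0 via ε: add p8.
No new states can be added; the closed set is {p0, p1, p3, p6, p8, p9, p10, p11, p12, p13}.

{p0, p1, p3, p6, p8, p9, p10, p11, p12, p13}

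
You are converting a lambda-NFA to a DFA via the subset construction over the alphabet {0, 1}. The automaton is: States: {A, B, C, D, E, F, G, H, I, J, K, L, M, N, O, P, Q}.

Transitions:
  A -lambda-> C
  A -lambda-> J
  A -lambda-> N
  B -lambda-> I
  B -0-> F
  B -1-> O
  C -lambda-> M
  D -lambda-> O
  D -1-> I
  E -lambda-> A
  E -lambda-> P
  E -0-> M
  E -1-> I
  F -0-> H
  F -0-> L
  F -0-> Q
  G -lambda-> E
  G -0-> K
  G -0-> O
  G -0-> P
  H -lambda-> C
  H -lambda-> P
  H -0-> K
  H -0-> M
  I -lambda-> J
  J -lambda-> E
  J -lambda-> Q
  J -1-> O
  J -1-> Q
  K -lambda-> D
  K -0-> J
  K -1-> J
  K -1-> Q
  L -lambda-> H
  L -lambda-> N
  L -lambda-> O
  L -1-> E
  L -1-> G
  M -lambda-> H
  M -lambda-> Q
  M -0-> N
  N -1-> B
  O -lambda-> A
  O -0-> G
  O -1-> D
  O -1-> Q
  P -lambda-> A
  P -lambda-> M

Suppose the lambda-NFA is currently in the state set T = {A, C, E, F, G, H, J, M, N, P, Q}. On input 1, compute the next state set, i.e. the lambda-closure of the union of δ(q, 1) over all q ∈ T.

E on 1 → {I}.
J on 1 → {O, Q}.
N on 1 → {B}.
No 1-transition from A, C, F, G, H, M, P, Q.
Union after reading 1: {B, I, O, Q}.
Now take the lambda-closure:
From I via lambda: add J.
From O via lambda: add A.
From A via lambda: add C, N.
From J via lambda: add E.
From C via lambda: add M.
From E via lambda: add P.
From M via lambda: add H.
No new states can be added; the closed set is {A, B, C, E, H, I, J, M, N, O, P, Q}.

{A, B, C, E, H, I, J, M, N, O, P, Q}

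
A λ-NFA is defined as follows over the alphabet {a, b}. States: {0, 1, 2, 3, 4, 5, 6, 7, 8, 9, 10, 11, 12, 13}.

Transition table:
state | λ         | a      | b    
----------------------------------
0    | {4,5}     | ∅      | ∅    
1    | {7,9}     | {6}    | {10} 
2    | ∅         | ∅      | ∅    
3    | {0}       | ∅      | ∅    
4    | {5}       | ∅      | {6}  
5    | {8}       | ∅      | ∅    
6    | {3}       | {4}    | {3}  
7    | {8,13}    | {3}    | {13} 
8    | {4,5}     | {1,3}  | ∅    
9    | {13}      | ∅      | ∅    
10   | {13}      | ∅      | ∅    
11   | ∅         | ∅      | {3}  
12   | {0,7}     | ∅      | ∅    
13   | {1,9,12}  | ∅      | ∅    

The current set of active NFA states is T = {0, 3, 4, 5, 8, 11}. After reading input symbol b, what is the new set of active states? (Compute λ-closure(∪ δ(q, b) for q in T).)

{0, 3, 4, 5, 6, 8}

4 on b → {6}.
11 on b → {3}.
No b-transition from 0, 3, 5, 8.
Union after reading b: {3, 6}.
Now take the λ-closure:
From 3 via λ: add 0.
From 0 via λ: add 4, 5.
From 5 via λ: add 8.
No new states can be added; the closed set is {0, 3, 4, 5, 6, 8}.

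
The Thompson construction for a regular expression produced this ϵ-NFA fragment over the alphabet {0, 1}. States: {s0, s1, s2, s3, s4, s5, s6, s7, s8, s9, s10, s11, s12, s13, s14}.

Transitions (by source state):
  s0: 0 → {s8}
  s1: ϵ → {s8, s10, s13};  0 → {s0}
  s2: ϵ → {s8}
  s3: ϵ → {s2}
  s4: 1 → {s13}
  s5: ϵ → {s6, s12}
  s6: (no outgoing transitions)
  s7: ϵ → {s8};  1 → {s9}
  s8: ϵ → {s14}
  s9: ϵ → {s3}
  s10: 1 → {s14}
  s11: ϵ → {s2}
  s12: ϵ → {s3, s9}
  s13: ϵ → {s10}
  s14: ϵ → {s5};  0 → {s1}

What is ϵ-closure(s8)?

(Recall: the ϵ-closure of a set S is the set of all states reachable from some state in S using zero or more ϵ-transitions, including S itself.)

{s2, s3, s5, s6, s8, s9, s12, s14}

Start with {s8}.
From s8 via ϵ: add s14.
From s14 via ϵ: add s5.
From s5 via ϵ: add s6, s12.
From s12 via ϵ: add s3, s9.
From s3 via ϵ: add s2.
No new states can be added; the closed set is {s2, s3, s5, s6, s8, s9, s12, s14}.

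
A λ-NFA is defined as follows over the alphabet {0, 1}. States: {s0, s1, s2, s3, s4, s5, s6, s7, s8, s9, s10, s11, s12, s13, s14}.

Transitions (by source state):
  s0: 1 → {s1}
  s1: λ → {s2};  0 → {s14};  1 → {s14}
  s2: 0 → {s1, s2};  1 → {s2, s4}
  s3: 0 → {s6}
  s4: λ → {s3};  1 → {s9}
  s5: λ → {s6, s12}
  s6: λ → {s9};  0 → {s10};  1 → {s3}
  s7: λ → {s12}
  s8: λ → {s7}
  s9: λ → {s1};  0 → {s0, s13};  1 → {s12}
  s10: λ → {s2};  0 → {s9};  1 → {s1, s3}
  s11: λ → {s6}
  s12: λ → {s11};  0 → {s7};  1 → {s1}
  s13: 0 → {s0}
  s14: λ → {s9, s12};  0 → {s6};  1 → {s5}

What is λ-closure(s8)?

{s1, s2, s6, s7, s8, s9, s11, s12}

Start with {s8}.
From s8 via λ: add s7.
From s7 via λ: add s12.
From s12 via λ: add s11.
From s11 via λ: add s6.
From s6 via λ: add s9.
From s9 via λ: add s1.
From s1 via λ: add s2.
No new states can be added; the closed set is {s1, s2, s6, s7, s8, s9, s11, s12}.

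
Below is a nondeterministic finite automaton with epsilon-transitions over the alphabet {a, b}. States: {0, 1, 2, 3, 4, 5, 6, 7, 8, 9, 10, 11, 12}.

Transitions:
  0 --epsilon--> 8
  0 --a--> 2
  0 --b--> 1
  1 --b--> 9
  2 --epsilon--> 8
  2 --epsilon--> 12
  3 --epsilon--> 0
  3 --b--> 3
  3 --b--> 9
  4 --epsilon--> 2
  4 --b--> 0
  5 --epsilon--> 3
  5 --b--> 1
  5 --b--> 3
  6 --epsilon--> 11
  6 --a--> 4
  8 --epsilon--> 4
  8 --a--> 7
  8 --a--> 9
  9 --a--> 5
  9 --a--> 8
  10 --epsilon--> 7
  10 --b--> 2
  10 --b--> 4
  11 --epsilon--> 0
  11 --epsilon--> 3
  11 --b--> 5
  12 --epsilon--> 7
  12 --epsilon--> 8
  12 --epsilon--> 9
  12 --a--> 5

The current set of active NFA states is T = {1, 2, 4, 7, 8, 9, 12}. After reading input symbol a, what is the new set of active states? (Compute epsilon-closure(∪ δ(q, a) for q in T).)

{0, 2, 3, 4, 5, 7, 8, 9, 12}

8 on a → {7, 9}.
9 on a → {5, 8}.
12 on a → {5}.
No a-transition from 1, 2, 4, 7.
Union after reading a: {5, 7, 8, 9}.
Now take the epsilon-closure:
From 5 via epsilon: add 3.
From 8 via epsilon: add 4.
From 3 via epsilon: add 0.
From 4 via epsilon: add 2.
From 2 via epsilon: add 12.
No new states can be added; the closed set is {0, 2, 3, 4, 5, 7, 8, 9, 12}.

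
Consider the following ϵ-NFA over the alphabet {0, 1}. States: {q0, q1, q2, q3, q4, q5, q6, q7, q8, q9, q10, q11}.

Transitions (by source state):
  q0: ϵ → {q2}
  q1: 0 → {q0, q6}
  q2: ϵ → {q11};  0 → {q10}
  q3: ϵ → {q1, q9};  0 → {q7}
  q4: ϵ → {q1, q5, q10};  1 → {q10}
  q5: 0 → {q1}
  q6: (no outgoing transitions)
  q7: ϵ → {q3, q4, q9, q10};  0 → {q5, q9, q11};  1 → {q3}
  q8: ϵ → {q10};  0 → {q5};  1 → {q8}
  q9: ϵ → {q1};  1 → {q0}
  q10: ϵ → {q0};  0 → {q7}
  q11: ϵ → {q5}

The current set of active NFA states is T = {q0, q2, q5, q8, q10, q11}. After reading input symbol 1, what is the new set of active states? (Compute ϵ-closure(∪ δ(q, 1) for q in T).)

q8 on 1 → {q8}.
No 1-transition from q0, q2, q5, q10, q11.
Union after reading 1: {q8}.
Now take the ϵ-closure:
From q8 via ϵ: add q10.
From q10 via ϵ: add q0.
From q0 via ϵ: add q2.
From q2 via ϵ: add q11.
From q11 via ϵ: add q5.
No new states can be added; the closed set is {q0, q2, q5, q8, q10, q11}.

{q0, q2, q5, q8, q10, q11}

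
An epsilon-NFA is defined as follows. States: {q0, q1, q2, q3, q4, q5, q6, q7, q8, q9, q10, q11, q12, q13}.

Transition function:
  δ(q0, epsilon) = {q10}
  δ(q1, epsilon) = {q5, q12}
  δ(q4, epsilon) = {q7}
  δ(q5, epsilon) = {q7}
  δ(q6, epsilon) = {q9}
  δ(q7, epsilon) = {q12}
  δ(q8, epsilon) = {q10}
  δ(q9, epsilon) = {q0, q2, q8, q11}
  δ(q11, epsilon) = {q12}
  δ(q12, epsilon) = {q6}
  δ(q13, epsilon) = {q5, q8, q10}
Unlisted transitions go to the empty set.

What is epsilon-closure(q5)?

{q0, q2, q5, q6, q7, q8, q9, q10, q11, q12}

Start with {q5}.
From q5 via epsilon: add q7.
From q7 via epsilon: add q12.
From q12 via epsilon: add q6.
From q6 via epsilon: add q9.
From q9 via epsilon: add q0, q2, q8, q11.
From q0 via epsilon: add q10.
No new states can be added; the closed set is {q0, q2, q5, q6, q7, q8, q9, q10, q11, q12}.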